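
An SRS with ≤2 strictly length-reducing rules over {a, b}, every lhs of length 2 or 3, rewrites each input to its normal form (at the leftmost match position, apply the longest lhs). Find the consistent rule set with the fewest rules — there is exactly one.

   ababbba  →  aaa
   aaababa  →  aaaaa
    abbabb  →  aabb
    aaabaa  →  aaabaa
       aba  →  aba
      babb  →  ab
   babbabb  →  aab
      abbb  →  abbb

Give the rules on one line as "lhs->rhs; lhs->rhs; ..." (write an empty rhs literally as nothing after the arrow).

bab->a; bba->a

  | ababbba => aabba => aaa
  | aaababa => aaaaa
  | abbabb => aabb
  | aaabaa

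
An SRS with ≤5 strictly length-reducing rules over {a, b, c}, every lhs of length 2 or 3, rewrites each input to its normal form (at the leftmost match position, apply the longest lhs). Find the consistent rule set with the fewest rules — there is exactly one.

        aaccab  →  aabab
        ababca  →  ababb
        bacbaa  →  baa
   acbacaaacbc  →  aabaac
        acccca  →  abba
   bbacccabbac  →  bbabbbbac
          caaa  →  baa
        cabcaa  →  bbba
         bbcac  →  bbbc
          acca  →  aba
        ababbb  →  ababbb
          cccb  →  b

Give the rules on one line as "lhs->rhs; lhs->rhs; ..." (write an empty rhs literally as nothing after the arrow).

  | aaccab => aabab
  | ababca => ababb
  | bacbaa => baaa => baa
  | acbacaaacbc => aacaaacbc => aabaacbc => aabaac

aaa->aa; ca->b; cb->; cc->b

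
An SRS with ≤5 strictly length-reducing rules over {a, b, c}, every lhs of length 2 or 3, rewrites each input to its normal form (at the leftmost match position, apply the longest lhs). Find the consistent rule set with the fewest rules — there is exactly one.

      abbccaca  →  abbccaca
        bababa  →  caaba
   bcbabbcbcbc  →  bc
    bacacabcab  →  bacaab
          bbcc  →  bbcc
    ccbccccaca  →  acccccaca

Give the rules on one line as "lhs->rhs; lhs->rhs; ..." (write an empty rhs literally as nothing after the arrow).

  | abbccaca
  | bababa => caaba
  | bcbabbcbcbc => babbcbcbc => cabcbcbc => cbbcbc => bcbc => bc
  | bacacabcab => bacacbab => bacaab

abc->b; bab->ca; cb->; ccb->ac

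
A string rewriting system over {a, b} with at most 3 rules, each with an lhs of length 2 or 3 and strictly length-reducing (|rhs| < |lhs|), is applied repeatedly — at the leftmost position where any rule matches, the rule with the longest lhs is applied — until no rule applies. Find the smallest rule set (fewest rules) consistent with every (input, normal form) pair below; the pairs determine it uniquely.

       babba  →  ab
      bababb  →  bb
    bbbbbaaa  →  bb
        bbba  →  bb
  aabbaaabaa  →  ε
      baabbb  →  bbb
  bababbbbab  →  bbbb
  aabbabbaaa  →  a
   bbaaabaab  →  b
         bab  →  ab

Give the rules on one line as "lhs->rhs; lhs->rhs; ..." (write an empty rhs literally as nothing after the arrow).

  | babba => abba => ab
  | bababb => ababb => aabb => bb
  | bbbbbaaa => bbbbaa => bbba => bb
  | bbba => bb

aa->; ba->a; bba->b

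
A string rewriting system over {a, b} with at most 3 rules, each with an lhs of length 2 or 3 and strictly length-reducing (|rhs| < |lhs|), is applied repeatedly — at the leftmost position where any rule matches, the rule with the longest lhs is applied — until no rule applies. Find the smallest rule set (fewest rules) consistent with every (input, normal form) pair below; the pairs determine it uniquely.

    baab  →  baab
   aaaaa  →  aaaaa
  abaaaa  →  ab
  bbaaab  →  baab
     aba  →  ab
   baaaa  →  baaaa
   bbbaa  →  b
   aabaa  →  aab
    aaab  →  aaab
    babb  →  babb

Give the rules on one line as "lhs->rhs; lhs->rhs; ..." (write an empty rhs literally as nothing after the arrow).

aba->ab; bba->b

  | baab
  | aaaaa
  | abaaaa => abaaa => abaa => aba => ab
  | bbaaab => baab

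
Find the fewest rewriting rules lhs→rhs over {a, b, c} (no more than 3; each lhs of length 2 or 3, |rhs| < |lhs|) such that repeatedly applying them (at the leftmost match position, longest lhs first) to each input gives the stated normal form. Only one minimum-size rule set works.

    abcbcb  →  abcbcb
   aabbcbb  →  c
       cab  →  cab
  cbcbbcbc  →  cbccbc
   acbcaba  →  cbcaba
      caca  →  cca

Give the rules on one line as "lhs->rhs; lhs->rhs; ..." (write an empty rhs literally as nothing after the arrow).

  | abcbcb
  | aabbcbb => aacbb => acbb => cbb => c
  | cab
  | cbcbbcbc => cbccbc

ac->c; bb->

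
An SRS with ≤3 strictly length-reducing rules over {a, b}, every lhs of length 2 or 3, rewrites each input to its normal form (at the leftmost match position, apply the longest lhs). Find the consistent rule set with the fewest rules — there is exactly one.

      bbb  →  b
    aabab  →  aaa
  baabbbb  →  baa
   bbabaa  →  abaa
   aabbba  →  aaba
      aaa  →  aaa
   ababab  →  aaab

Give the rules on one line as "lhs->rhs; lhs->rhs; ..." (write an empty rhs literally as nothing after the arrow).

bab->a; bb->

  | bbb => b
  | aabab => aaa
  | baabbbb => baabb => baa
  | bbabaa => abaa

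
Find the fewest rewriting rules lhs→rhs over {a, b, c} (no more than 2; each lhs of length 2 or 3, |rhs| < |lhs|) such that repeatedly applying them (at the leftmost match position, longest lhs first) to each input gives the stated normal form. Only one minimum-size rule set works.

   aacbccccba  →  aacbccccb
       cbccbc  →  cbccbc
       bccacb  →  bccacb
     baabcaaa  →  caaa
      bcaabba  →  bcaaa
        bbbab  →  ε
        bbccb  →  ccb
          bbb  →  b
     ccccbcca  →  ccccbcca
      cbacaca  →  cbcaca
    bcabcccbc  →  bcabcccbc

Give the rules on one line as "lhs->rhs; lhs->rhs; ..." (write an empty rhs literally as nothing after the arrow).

ba->b; bb->

  | aacbccccba => aacbccccb
  | cbccbc
  | bccacb
  | baabcaaa => babcaaa => bbcaaa => caaa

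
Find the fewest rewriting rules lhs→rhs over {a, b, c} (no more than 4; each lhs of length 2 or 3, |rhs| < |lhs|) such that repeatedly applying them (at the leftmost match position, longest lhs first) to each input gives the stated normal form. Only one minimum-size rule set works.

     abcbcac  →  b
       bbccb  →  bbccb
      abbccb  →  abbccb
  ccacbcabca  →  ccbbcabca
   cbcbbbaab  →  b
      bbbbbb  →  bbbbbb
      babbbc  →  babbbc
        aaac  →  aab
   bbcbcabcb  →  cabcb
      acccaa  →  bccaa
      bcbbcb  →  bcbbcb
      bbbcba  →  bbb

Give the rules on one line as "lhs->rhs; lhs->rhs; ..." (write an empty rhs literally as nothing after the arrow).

ac->b; bba->; cba->; cbc->ac

  | abcbcac => abacac => abbac => ac => b
  | bbccb
  | abbccb
  | ccacbcabca => ccbbcabca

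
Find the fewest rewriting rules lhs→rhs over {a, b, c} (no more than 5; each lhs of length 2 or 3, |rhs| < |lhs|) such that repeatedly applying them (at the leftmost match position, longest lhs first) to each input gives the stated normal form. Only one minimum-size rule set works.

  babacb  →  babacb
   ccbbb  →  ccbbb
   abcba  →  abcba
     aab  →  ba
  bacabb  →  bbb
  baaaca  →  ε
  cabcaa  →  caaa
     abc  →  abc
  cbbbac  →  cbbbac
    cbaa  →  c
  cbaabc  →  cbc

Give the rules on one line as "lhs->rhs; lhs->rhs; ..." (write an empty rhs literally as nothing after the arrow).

  | babacb
  | ccbbb
  | abcba
  | aab => ba

aab->ba; aca->; baa->; bca->a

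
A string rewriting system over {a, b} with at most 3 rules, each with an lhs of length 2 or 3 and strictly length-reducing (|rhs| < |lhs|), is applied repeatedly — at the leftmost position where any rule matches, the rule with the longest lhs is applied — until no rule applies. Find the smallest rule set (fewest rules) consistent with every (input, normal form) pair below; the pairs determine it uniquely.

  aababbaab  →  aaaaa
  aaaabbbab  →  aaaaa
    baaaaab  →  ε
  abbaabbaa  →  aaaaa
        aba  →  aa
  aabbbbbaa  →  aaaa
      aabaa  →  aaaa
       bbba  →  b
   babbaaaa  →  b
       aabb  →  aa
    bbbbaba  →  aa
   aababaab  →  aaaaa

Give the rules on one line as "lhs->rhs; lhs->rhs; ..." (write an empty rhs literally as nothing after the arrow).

  | aababbaab => aaabbaab => aaabaab => aaaaab => aaaaa
  | aaaabbbab => aaaabbab => aaaabab => aaaaab => aaaaa
  | baaaaab => baaaab => baaab => baab => bab => bb => ε
  | abbaabbaa => abaabbaa => aaabbaa => aaabaa => aaaaa

ab->a; ba->b; bb->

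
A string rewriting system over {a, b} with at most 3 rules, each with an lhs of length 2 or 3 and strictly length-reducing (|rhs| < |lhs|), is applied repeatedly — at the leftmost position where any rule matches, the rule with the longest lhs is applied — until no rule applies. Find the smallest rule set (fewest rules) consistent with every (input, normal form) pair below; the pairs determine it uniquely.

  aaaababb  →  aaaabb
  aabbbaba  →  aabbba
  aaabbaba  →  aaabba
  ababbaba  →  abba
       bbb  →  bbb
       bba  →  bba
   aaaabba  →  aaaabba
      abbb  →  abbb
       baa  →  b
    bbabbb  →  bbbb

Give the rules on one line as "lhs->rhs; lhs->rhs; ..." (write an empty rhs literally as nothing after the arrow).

  | aaaababb => aaaabb
  | aabbbaba => aabbba
  | aaabbaba => aaabba
  | ababbaba => abbaba => abba

baa->b; bab->b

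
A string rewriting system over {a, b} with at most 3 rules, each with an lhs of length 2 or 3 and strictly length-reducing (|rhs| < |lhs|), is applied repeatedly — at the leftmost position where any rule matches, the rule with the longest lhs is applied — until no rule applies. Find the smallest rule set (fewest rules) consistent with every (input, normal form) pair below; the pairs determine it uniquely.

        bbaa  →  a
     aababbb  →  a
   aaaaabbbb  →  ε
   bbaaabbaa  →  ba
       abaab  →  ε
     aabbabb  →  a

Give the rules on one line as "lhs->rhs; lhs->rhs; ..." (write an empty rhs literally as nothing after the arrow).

aa->a; ab->; bb->a

  | bbaa => aaa => aa => a
  | aababbb => ababbb => abbb => bb => a
  | aaaaabbbb => aaaabbbb => aaabbbb => aabbbb => abbbb => bbb => ab => ε
  | bbaaabbaa => aaaabbaa => aaabbaa => aabbaa => abbaa => baa => ba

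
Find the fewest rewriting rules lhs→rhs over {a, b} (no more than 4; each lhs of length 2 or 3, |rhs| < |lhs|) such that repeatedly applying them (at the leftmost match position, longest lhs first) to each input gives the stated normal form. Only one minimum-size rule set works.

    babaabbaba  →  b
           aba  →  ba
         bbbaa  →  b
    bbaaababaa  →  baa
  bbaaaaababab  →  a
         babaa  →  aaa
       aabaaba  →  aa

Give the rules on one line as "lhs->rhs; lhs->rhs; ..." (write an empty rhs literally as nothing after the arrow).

ab->b; bab->a; bba->b

  | babaabbaba => aaabbaba => aabbaba => abbaba => bbaba => bba => b
  | aba => ba
  | bbbaa => bba => b
  | bbaaababaa => baababaa => bababaa => aabaa => abaa => baa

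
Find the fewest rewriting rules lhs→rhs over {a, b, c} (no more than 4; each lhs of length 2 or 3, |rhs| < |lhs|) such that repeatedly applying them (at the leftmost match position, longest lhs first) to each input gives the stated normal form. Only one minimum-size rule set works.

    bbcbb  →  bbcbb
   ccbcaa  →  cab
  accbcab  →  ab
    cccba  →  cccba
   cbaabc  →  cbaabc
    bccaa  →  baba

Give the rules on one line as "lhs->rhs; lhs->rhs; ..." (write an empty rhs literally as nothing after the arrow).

ac->a; bca->c; cca->ab

  | bbcbb
  | ccbcaa => ccca => cab
  | accbcab => acbcab => abcab => acb => ab
  | cccba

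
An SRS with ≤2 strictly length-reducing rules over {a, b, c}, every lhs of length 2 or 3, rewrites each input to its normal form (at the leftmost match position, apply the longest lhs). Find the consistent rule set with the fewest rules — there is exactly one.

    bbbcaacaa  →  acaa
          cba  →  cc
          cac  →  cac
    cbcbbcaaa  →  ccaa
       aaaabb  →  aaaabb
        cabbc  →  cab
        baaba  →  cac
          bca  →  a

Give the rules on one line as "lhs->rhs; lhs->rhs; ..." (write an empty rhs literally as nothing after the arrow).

ba->c; bc->

  | bbbcaacaa => bbaacaa => bcacaa => acaa
  | cba => cc
  | cac
  | cbcbbcaaa => cbbcaaa => cbaaa => ccaa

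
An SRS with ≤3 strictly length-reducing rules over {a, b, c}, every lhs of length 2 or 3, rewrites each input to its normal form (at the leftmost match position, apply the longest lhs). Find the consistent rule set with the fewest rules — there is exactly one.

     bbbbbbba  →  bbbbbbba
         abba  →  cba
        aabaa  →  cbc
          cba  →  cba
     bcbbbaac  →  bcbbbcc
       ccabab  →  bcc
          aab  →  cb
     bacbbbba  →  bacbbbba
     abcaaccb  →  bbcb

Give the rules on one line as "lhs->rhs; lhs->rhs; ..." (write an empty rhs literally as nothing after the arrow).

aa->c; ab->c; ccc->bc

  | bbbbbbba
  | abba => cba
  | aabaa => cbaa => cbc
  | cba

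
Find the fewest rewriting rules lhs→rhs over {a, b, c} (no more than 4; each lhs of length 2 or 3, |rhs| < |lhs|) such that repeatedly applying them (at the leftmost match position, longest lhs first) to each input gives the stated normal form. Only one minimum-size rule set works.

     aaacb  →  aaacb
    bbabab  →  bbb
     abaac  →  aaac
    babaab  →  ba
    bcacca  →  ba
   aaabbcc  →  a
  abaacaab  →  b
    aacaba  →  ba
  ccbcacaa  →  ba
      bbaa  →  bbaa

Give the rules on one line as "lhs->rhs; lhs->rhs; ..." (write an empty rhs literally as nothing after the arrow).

aab->b; ab->a; ca->; cc->

  | aaacb
  | bbabab => bbaab => bbb
  | abaac => aaac
  | babaab => baaab => bab => ba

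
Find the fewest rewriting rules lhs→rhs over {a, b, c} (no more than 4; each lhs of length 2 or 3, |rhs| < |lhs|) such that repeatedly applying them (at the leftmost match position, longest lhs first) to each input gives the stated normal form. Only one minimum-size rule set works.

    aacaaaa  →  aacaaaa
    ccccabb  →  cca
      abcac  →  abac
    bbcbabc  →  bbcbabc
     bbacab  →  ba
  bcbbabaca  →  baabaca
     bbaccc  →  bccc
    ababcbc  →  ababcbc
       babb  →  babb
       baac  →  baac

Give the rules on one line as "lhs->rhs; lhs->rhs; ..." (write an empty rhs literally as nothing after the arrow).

bba->b; cab->a; cac->ac; cbb->a

  | aacaaaa
  | ccccabb => cccab => cca
  | abcac => abac
  | bbcbabc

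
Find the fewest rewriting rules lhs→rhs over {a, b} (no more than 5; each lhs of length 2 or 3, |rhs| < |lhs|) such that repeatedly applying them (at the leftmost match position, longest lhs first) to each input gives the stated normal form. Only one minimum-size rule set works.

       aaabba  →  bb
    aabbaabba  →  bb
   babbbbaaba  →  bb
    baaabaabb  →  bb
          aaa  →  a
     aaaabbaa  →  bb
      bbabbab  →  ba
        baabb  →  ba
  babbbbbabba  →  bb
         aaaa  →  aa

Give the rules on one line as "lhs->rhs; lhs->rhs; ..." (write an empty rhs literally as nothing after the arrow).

  | aaabba => abba => bba => bb
  | aabbaabba => abbaabba => bbaabba => bbabba => bbbba => baba => bba => bb
  | babbbbaaba => bbbbbaaba => babbaaba => bbbaaba => baaaba => baba => bba => bb
  | baaabaabb => babaabb => bbaabb => bbabb => bbbb => bab => bb

aaa->a; ab->b; bba->bb; bbb->ba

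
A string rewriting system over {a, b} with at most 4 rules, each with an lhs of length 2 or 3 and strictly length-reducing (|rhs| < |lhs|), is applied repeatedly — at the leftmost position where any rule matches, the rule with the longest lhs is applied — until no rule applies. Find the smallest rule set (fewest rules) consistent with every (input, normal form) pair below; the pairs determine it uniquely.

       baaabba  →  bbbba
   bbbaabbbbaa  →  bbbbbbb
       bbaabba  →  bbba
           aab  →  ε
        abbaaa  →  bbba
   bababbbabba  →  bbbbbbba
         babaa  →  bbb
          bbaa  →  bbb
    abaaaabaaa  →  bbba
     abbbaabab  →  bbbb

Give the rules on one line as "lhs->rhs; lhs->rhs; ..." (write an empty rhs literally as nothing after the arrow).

aa->b; aab->; ab->b

  | baaabba => bbabba => bbbba
  | bbbaabbbbaa => bbbbbbaa => bbbbbbb
  | bbaabba => bbba
  | aab => ε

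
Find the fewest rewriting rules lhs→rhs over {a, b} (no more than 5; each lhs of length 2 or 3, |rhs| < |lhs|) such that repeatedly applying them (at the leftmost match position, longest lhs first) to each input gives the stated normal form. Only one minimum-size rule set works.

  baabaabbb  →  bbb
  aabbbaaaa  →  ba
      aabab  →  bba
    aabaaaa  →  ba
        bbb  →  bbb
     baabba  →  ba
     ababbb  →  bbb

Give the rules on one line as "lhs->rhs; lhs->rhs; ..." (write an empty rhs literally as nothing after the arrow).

  | baabaabbb => bbaaabbb => bbaabbb => bbbabb => bbb
  | aabbbaaaa => babbaaaa => baaaa => baaa => baa => ba
  | aabab => baab => bba
  | aabaaaa => baaaaa => baaaa => baaa => baa => ba

aa->a; aab->ba; aba->; bab->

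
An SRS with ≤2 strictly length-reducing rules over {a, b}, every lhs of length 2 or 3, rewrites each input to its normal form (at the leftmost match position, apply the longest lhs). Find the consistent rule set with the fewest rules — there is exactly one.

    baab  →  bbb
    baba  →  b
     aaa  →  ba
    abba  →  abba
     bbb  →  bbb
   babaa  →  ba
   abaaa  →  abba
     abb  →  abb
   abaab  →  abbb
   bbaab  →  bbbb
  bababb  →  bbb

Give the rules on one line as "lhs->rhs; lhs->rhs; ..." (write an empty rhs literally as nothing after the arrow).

aa->b; bab->a

  | baab => bbb
  | baba => aa => b
  | aaa => ba
  | abba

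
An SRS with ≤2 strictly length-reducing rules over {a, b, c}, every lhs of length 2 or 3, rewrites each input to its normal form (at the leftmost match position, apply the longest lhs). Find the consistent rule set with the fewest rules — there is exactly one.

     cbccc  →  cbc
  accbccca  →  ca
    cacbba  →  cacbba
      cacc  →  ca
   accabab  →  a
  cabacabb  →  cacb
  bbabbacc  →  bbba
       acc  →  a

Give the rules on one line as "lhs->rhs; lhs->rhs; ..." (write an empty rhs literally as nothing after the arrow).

ab->; cc->

  | cbccc => cbc
  | accbccca => abccca => ccca => ca
  | cacbba
  | cacc => ca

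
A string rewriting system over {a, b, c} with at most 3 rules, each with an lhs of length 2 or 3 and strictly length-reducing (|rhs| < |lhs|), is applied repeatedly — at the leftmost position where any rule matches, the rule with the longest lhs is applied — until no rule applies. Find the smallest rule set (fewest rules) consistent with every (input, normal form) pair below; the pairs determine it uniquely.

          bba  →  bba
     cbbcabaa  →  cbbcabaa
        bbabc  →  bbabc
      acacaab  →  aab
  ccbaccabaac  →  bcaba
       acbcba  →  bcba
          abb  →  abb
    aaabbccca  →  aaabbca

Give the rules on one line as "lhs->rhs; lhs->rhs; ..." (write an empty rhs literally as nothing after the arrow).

  | bba
  | cbbcabaa
  | bbabc
  | acacaab => acaab => aab

ac->; cc->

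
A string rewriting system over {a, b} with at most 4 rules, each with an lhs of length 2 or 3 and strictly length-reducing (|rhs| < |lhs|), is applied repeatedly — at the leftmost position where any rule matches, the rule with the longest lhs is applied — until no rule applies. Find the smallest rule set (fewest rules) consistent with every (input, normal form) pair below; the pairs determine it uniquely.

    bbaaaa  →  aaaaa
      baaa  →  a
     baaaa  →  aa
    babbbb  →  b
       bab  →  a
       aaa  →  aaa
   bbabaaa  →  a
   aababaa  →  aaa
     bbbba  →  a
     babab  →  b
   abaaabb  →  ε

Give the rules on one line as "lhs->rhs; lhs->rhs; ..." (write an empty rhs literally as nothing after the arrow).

ab->b; abb->; baa->; bb->a

  | bbaaaa => aaaaa
  | baaa => a
  | baaaa => aa
  | babbbb => bbb => ab => b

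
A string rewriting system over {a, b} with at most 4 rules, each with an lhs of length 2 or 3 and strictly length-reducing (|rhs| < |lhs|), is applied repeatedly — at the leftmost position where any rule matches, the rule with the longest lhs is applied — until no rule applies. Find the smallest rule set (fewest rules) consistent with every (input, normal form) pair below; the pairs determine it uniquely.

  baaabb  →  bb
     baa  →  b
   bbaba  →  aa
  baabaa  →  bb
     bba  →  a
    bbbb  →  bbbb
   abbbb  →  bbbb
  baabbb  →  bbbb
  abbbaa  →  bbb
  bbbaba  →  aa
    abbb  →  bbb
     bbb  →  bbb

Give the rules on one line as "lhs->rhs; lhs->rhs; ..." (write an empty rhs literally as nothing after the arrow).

  | baaabb => babb => abb => bb
  | baa => b
  | bbaba => baba => aba => aa
  | baabaa => bbaa => bb

abb->bb; ba->a; baa->b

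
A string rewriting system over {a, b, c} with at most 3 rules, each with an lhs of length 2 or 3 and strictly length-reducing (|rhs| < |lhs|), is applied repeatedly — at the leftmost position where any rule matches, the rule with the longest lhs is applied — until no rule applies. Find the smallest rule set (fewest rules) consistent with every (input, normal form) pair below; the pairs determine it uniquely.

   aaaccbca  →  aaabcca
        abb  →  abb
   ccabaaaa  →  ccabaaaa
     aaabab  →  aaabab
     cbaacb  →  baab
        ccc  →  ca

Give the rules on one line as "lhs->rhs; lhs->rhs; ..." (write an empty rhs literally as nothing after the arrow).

cb->b; ccb->bc; ccc->ca

  | aaaccbca => aaabcca
  | abb
  | ccabaaaa
  | aaabab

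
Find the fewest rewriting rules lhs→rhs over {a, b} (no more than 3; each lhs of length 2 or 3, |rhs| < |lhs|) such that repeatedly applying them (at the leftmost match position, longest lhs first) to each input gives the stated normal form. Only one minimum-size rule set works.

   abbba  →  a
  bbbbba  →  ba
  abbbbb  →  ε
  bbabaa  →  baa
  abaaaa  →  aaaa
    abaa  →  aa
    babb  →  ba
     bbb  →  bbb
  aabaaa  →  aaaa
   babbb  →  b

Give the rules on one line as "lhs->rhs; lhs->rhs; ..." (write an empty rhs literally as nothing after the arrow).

  | abbba => aba => a
  | bbbbba => bbbba => bbba => bba => ba
  | abbbbb => abbb => ab => ε
  | bbabaa => babaa => baa

ab->; abb->a; bba->ba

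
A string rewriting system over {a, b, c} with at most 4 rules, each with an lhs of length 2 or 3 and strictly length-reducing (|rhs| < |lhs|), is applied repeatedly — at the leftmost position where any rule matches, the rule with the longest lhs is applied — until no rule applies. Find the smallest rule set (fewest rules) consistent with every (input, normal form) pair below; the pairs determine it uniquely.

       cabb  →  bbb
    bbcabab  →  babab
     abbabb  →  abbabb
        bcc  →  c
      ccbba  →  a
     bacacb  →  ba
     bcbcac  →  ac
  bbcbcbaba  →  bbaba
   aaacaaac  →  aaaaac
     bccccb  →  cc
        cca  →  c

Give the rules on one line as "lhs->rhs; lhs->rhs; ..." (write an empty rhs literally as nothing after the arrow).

  | cabb => bbb
  | bbcabab => babab
  | abbabb
  | bcc => c

bc->; ca->; cab->bb; cb->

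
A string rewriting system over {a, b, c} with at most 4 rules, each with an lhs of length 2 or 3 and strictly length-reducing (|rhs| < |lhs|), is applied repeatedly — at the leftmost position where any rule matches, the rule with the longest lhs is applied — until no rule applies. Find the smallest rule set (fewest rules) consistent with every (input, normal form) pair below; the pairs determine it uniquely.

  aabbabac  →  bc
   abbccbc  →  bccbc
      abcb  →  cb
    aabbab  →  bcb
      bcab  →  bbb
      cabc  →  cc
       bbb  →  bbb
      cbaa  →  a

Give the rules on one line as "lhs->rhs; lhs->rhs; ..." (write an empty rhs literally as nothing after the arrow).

  | aabbabac => ababac => bcbac => bc
  | abbccbc => bccbc
  | abcb => cb
  | aabbab => abab => bcb

ab->; aba->bc; bca->bb; cba->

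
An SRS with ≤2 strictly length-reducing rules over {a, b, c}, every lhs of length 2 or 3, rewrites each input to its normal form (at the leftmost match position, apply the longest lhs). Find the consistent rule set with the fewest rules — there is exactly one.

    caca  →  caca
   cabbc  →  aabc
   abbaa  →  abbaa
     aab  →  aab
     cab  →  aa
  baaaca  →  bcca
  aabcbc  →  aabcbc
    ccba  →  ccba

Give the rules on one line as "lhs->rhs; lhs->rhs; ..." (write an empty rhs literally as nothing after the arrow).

aaa->c; cab->aa

  | caca
  | cabbc => aabc
  | abbaa
  | aab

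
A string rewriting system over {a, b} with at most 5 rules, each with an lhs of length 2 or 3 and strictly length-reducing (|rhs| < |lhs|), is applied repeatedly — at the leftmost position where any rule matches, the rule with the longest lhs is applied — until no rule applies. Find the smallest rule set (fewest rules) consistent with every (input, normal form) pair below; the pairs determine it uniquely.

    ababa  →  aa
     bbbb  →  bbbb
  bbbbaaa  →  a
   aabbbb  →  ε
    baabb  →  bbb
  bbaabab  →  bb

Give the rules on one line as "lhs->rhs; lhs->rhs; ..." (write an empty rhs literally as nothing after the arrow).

abb->; ba->a; baa->b; bab->

  | ababa => aa
  | bbbb
  | bbbbaaa => bbbba => bbba => bba => ba => a
  | aabbbb => abb => ε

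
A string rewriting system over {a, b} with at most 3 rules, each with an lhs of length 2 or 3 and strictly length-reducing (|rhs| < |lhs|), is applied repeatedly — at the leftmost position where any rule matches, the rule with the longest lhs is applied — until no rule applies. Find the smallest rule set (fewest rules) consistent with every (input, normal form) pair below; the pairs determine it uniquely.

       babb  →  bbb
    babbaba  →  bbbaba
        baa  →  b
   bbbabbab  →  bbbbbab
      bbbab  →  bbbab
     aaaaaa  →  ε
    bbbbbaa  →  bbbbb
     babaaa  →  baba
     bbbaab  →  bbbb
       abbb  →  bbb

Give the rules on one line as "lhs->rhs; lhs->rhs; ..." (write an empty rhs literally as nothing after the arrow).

  | babb => bbb
  | babbaba => bbbaba
  | baa => b
  | bbbabbab => bbbbbab

aa->; abb->bb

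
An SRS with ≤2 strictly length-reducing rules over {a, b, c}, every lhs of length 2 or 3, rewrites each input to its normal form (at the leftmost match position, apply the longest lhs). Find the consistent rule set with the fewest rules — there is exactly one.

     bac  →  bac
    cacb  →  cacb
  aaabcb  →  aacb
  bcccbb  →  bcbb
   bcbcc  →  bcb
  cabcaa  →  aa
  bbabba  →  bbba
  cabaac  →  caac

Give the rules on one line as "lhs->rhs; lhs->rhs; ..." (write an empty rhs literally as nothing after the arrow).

  | bac
  | cacb
  | aaabcb => aacb
  | bcccbb => bcbb

ab->; cc->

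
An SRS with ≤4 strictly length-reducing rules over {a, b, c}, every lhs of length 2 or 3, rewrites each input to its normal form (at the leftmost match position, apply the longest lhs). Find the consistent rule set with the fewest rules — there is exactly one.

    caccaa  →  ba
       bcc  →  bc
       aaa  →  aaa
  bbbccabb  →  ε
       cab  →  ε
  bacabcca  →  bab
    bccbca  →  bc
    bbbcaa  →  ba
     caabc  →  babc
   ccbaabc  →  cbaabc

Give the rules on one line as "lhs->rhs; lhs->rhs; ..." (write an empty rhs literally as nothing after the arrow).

  | caccaa => bccaa => bcaa => bba => ba
  | bcc => bc
  | aaa
  | bbbccabb => bccabb => bcabb => bbbb => bb => ε

bb->; bba->ba; ca->b; cc->c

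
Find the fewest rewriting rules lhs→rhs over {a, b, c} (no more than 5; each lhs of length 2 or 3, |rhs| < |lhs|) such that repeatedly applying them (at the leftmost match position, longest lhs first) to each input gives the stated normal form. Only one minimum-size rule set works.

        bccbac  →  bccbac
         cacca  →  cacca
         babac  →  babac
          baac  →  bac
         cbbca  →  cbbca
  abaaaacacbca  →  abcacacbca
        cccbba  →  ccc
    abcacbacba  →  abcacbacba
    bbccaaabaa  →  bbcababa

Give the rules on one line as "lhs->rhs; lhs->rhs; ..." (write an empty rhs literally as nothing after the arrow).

  | bccbac
  | cacca
  | babac
  | baac => bac

aa->a; aaa->c; bba->; caa->ab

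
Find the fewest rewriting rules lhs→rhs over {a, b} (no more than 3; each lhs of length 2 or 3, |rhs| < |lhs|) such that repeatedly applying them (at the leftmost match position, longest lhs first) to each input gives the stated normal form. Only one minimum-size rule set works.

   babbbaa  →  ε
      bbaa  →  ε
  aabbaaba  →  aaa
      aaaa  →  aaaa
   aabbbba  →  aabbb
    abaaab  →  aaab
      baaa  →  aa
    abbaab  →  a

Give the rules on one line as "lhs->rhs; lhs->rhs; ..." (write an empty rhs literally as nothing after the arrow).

ba->; bab->

  | babbbaa => bbaa => ba => ε
  | bbaa => ba => ε
  | aabbaaba => aababa => aaa
  | aaaa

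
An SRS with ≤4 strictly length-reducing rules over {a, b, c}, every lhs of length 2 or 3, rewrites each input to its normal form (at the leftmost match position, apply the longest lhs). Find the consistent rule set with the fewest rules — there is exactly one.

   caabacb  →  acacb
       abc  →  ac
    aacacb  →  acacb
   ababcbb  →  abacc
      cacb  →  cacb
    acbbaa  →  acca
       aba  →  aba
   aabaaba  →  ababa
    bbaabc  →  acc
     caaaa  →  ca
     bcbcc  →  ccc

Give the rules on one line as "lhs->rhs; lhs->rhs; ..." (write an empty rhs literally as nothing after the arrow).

aa->a; bb->c; bc->c; cab->ac

  | caabacb => cabacb => acacb
  | abc => ac
  | aacacb => acacb
  | ababcbb => abacbb => abacc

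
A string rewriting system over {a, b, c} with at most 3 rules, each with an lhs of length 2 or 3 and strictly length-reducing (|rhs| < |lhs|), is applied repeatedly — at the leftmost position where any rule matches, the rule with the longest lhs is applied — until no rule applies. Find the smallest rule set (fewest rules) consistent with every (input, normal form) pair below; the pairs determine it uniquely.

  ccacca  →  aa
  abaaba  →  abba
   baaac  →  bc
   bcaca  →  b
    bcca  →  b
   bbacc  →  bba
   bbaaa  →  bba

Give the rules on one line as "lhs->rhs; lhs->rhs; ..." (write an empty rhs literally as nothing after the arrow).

ac->c; baa->b; cc->a

  | ccacca => aacca => acca => cca => aa
  | abaaba => abba
  | baaac => bac => bc
  | bcaca => bcca => baa => b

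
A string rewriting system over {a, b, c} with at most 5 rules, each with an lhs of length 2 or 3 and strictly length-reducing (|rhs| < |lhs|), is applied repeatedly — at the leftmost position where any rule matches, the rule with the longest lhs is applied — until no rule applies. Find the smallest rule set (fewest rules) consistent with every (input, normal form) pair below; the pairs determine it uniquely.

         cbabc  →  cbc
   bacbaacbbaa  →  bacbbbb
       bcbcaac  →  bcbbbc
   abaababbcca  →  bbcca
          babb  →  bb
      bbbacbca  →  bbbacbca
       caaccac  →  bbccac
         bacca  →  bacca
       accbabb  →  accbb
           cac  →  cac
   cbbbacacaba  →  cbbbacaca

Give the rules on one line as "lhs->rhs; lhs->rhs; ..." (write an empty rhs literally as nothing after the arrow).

  | cbabc => cbc
  | bacbaacbbaa => bacbbbbaa => bacbbbb
  | bcbcaac => bcbbbc
  | abaababbcca => aababbcca => babbcca => bbcca

aa->; aac->b; ab->; caa->bb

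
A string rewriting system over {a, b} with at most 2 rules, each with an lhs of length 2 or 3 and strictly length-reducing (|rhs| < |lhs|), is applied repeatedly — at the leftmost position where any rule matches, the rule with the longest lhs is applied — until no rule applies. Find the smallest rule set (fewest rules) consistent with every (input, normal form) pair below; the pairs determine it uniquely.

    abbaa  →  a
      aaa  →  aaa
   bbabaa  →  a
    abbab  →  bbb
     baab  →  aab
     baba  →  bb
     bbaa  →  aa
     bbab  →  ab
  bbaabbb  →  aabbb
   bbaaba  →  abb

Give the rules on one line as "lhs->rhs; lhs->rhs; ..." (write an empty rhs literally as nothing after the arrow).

aba->bb; ba->a

  | abbaa => abaa => bba => ba => a
  | aaa
  | bbabaa => babaa => abaa => bba => ba => a
  | abbab => abab => bbb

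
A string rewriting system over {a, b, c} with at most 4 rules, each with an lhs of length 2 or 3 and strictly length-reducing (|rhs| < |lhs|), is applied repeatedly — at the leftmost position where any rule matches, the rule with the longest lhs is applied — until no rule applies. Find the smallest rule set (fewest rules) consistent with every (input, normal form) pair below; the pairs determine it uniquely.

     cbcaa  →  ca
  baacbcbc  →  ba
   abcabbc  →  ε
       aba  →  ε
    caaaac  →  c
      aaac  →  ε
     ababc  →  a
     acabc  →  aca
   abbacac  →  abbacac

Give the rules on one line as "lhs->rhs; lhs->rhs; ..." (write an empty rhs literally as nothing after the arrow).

  | cbcaa => caaa => caa => ca
  | baacbcbc => bbcbc => babc => baa => ba
  | abcabbc => aaabbc => aabbc => abbc => aba => ε
  | aba => ε

aa->a; aac->; aba->; bc->a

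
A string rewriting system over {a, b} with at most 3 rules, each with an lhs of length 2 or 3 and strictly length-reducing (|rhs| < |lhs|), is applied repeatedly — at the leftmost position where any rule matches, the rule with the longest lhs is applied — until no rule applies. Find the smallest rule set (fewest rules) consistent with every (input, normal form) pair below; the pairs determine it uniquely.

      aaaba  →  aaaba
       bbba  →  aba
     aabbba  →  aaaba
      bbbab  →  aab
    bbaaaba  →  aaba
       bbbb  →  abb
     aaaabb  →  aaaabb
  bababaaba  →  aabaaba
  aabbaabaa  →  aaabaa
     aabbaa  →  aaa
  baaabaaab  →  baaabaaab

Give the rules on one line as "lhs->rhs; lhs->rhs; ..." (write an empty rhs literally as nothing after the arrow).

  | aaaba
  | bbba => aba
  | aabbba => aaaba
  | bbbab => abab => aab

bab->ab; bba->; bbb->ab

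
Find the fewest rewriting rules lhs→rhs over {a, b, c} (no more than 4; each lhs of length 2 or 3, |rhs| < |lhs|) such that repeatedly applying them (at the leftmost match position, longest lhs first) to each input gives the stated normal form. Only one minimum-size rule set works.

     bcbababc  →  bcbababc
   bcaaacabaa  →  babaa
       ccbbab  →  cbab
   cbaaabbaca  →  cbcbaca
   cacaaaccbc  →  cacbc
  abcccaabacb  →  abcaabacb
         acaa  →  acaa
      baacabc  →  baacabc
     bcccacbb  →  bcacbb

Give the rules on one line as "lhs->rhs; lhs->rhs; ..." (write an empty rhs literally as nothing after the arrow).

  | bcbababc
  | bcaaacabaa => bccccabaa => bccabaa => babaa
  | ccbbab => cbab
  | cbaaabbaca => cbccbbaca => cbcbaca

aaa->cc; cc->; ccb->c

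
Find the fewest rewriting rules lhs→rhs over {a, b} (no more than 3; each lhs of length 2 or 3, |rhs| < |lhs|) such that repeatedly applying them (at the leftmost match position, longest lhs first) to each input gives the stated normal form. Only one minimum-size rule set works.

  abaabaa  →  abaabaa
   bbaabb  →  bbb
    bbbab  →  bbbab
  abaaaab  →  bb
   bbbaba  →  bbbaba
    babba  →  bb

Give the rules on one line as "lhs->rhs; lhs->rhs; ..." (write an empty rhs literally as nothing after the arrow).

aaa->b; abb->aa

  | abaabaa
  | bbaabb => bbaaa => bbb
  | bbbab
  | abaaaab => abbab => aaab => bb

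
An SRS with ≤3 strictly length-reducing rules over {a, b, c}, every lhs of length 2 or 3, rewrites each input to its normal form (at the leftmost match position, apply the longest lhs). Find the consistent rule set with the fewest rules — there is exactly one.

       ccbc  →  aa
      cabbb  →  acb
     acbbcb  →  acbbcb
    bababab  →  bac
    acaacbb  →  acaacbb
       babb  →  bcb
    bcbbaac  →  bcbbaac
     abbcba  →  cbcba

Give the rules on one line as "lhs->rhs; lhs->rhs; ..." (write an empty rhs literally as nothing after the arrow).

ab->c; cc->a; ccb->ac

  | ccbc => acc => aa
  | cabbb => ccbb => acb
  | acbbcb
  | bababab => bcabab => bccab => baab => bac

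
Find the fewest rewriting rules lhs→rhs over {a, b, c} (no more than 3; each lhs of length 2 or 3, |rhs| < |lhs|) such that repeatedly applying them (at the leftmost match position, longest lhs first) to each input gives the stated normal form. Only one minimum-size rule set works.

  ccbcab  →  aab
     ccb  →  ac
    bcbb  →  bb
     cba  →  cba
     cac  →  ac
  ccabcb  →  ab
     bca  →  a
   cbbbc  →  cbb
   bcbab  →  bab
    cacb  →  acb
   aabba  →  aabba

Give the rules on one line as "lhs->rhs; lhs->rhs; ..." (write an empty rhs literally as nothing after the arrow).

  | ccbcab => accab => acab => aab
  | ccb => ac
  | bcbb => bb
  | cba

bc->; ca->a; ccb->ac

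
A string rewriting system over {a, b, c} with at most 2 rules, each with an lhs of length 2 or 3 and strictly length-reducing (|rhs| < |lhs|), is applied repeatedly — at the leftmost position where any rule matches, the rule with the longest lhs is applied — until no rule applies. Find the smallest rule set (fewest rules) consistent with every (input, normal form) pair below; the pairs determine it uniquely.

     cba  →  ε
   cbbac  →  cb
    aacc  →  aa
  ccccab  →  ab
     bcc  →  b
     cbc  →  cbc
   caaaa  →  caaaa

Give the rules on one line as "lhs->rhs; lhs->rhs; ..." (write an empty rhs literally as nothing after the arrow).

ba->c; cc->

  | cba => cc => ε
  | cbbac => cbcc => cb
  | aacc => aa
  | ccccab => ccab => ab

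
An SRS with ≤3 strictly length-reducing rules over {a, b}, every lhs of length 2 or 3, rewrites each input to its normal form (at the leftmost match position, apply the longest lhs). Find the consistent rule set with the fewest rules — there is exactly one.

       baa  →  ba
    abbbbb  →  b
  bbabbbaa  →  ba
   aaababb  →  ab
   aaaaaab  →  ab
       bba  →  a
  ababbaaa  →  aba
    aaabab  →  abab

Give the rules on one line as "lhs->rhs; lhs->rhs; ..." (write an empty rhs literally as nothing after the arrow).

  | baa => ba
  | abbbbb => bbb => b
  | bbabbbaa => abbbaa => baa => ba
  | aaababb => aababb => ababb => ab

aa->a; abb->; bb->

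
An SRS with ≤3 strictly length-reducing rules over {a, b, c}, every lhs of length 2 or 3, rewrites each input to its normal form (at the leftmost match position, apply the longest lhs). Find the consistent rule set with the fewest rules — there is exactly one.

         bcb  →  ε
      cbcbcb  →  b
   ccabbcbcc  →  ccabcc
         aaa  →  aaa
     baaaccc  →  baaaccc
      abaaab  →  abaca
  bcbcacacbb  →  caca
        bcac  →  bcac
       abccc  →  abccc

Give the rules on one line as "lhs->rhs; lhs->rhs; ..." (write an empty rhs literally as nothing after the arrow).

aab->ca; bb->; cb->b

  | bcb => bb => ε
  | cbcbcb => bcbcb => bbcb => cb => b
  | ccabbcbcc => ccacbcc => ccabcc
  | aaa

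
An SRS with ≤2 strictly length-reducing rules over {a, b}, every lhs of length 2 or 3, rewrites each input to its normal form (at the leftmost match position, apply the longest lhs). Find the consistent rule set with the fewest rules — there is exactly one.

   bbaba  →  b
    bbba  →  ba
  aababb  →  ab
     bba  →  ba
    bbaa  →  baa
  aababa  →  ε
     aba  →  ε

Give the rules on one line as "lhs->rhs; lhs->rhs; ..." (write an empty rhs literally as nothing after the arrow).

  | bbaba => baba => b
  | bbba => bba => ba
  | aababb => abb => ab
  | bba => ba

aba->; bb->b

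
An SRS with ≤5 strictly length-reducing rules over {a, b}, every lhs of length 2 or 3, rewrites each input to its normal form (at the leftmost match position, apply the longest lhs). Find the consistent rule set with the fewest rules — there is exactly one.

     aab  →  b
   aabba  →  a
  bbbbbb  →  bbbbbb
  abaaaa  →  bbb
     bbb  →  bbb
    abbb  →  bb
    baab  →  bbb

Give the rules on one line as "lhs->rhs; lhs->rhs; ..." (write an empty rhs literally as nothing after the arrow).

ab->b; abb->b; ba->a; baa->bb

  | aab => ab => b
  | aabba => aba => ba => a
  | bbbbbb
  | abaaaa => baaaa => bbaa => bbb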